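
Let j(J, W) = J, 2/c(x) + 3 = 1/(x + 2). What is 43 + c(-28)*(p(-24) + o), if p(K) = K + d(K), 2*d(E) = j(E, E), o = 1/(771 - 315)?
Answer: 600653/9006 ≈ 66.695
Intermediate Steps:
o = 1/456 ≈ 0.0021930
c(x) = 2/(-3 + 1/(2 + x)) (c(x) = 2/(-3 + 1/(x + 2)) = 2/(-3 + 1/(2 + x)))
d(E) = E/2
p(K) = 3*K/2 (p(K) = K + K/2 = 3*K/2)
43 + c(-28)*(p(-24) + o) = 43 + (2*(-2 - 1*(-28))/(5 + 3*(-28)))*((3/2)*(-24) + 1/456) = 43 + (2*(-2 + 28)/(5 - 84))*(-36 + 1/456) = 43 + (2*26/(-79))*(-16415/456) = 43 + (2*(-1/79)*26)*(-16415/456) = 43 - 52/79*(-16415/456) = 43 + 213395/9006 = 600653/9006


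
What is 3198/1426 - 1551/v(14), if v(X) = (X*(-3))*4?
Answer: 458165/39928 ≈ 11.475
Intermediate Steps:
v(X) = -12*X (v(X) = -3*X*4 = -12*X)
3198/1426 - 1551/v(14) = 3198/1426 - 1551/((-12*14)) = 3198*(1/1426) - 1551/(-168) = 1599/713 - 1551*(-1/168) = 1599/713 + 517/56 = 458165/39928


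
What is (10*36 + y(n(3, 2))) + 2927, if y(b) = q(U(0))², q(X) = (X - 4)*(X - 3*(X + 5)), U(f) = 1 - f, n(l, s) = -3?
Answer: 5888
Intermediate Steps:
q(X) = (-15 - 2*X)*(-4 + X) (q(X) = (-4 + X)*(X - 3*(5 + X)) = (-4 + X)*(X + (-15 - 3*X)) = (-4 + X)*(-15 - 2*X) = (-15 - 2*X)*(-4 + X))
y(b) = 2601 (y(b) = (60 - 7*(1 - 1*0) - 2*(1 - 1*0)²)² = (60 - 7*(1 + 0) - 2*(1 + 0)²)² = (60 - 7*1 - 2*1²)² = (60 - 7 - 2*1)² = (60 - 7 - 2)² = 51² = 2601)
(10*36 + y(n(3, 2))) + 2927 = (10*36 + 2601) + 2927 = (360 + 2601) + 2927 = 2961 + 2927 = 5888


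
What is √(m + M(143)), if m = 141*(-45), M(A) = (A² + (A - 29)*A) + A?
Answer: √30549 ≈ 174.78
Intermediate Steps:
M(A) = A + A² + A*(-29 + A) (M(A) = (A² + (-29 + A)*A) + A = (A² + A*(-29 + A)) + A = A + A² + A*(-29 + A))
m = -6345
√(m + M(143)) = √(-6345 + 2*143*(-14 + 143)) = √(-6345 + 2*143*129) = √(-6345 + 36894) = √30549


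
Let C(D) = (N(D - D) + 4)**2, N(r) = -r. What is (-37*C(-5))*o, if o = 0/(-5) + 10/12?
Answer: -1480/3 ≈ -493.33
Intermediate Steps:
o = 5/6 (o = 0*(-1/5) + 10*(1/12) = 0 + 5/6 = 5/6 ≈ 0.83333)
C(D) = 16 (C(D) = (-(D - D) + 4)**2 = (-1*0 + 4)**2 = (0 + 4)**2 = 4**2 = 16)
(-37*C(-5))*o = -37*16*(5/6) = -592*5/6 = -1480/3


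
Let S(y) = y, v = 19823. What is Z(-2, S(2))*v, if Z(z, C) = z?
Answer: -39646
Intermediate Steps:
Z(-2, S(2))*v = -2*19823 = -39646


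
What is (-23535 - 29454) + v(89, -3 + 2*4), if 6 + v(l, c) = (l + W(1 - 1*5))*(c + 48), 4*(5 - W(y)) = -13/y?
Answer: -768897/16 ≈ -48056.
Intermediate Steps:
W(y) = 5 + 13/(4*y) (W(y) = 5 - (-13)/(4*y) = 5 + 13/(4*y))
v(l, c) = -6 + (48 + c)*(67/16 + l) (v(l, c) = -6 + (l + (5 + 13/(4*(1 - 1*5))))*(c + 48) = -6 + (l + (5 + 13/(4*(1 - 5))))*(48 + c) = -6 + (l + (5 + (13/4)/(-4)))*(48 + c) = -6 + (l + (5 + (13/4)*(-1/4)))*(48 + c) = -6 + (l + (5 - 13/16))*(48 + c) = -6 + (l + 67/16)*(48 + c) = -6 + (67/16 + l)*(48 + c) = -6 + (48 + c)*(67/16 + l))
(-23535 - 29454) + v(89, -3 + 2*4) = (-23535 - 29454) + (195 + 48*89 + 67*(-3 + 2*4)/16 + (-3 + 2*4)*89) = -52989 + (195 + 4272 + 67*(-3 + 8)/16 + (-3 + 8)*89) = -52989 + (195 + 4272 + (67/16)*5 + 5*89) = -52989 + (195 + 4272 + 335/16 + 445) = -52989 + 78927/16 = -768897/16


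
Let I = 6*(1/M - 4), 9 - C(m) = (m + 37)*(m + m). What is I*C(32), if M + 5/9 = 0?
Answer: 766818/5 ≈ 1.5336e+5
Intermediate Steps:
M = -5/9 (M = -5/9 + 0 = -5/9 ≈ -0.55556)
C(m) = 9 - 2*m*(37 + m) (C(m) = 9 - (m + 37)*(m + m) = 9 - (37 + m)*2*m = 9 - 2*m*(37 + m))
I = -174/5 (I = 6*(1/(-5/9) - 4) = 6*(-9/5 - 4) = 6*(-29/5) = -174/5 ≈ -34.800)
I*C(32) = -174*(9 - 74*32 - 2*32**2)/5 = -174*(9 - 2368 - 2*1024)/5 = -174*(9 - 2368 - 2048)/5 = -174/5*(-4407) = 766818/5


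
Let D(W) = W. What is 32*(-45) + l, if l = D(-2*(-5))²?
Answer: -1340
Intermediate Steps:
l = 100 (l = (-2*(-5))² = 10² = 100)
32*(-45) + l = 32*(-45) + 100 = -1440 + 100 = -1340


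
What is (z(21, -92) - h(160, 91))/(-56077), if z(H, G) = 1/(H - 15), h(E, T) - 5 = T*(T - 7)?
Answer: 45893/336462 ≈ 0.13640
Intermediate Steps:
h(E, T) = 5 + T*(-7 + T) (h(E, T) = 5 + T*(T - 7) = 5 + T*(-7 + T))
z(H, G) = 1/(-15 + H)
(z(21, -92) - h(160, 91))/(-56077) = (1/(-15 + 21) - (5 + 91² - 7*91))/(-56077) = (1/6 - (5 + 8281 - 637))*(-1/56077) = (⅙ - 1*7649)*(-1/56077) = (⅙ - 7649)*(-1/56077) = -45893/6*(-1/56077) = 45893/336462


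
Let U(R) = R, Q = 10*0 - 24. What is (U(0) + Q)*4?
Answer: -96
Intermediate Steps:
Q = -24 (Q = 0 - 24 = -24)
(U(0) + Q)*4 = (0 - 24)*4 = -24*4 = -96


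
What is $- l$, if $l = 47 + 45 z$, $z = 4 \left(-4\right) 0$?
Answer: $-47$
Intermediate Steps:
$z = 0$ ($z = \left(-16\right) 0 = 0$)
$l = 47$ ($l = 47 + 45 \cdot 0 = 47 + 0 = 47$)
$- l = \left(-1\right) 47 = -47$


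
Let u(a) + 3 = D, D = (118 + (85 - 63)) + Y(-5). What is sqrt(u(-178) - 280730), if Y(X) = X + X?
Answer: I*sqrt(280603) ≈ 529.72*I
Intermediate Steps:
Y(X) = 2*X
D = 130 (D = (118 + (85 - 63)) + 2*(-5) = (118 + 22) - 10 = 140 - 10 = 130)
u(a) = 127 (u(a) = -3 + 130 = 127)
sqrt(u(-178) - 280730) = sqrt(127 - 280730) = sqrt(-280603) = I*sqrt(280603)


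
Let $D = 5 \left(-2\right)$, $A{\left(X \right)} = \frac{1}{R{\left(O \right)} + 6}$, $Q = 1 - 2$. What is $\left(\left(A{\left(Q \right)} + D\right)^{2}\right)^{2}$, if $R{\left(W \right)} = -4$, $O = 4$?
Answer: $\frac{130321}{16} \approx 8145.1$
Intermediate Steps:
$Q = -1$ ($Q = 1 - 2 = -1$)
$A{\left(X \right)} = \frac{1}{2}$ ($A{\left(X \right)} = \frac{1}{-4 + 6} = \frac{1}{2}$)
$D = -10$
$\left(\left(A{\left(Q \right)} + D\right)^{2}\right)^{2} = \left(\left(\frac{1}{2} - 10\right)^{2}\right)^{2} = \left(\left(- \frac{19}{2}\right)^{2}\right)^{2} = \left(\frac{361}{4}\right)^{2} = \frac{130321}{16}$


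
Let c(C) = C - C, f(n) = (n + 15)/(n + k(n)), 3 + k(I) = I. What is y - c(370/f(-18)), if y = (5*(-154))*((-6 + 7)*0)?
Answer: 0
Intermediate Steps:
k(I) = -3 + I
f(n) = (15 + n)/(-3 + 2*n) (f(n) = (n + 15)/(n + (-3 + n)) = (15 + n)/(-3 + 2*n))
c(C) = 0
y = 0 (y = -770*0 = 0)
y - c(370/f(-18)) = 0 - 1*0 = 0 + 0 = 0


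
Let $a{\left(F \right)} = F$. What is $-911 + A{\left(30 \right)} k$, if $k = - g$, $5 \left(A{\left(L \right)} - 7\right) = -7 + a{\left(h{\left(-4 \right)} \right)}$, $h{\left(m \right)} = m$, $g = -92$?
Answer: $- \frac{2347}{5} \approx -469.4$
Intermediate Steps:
$A{\left(L \right)} = \frac{24}{5}$ ($A{\left(L \right)} = 7 + \frac{-7 - 4}{5} = 7 + \frac{1}{5} \left(-11\right) = 7 - \frac{11}{5} = \frac{24}{5}$)
$k = 92$ ($k = \left(-1\right) \left(-92\right) = 92$)
$-911 + A{\left(30 \right)} k = -911 + \frac{24}{5} \cdot 92 = -911 + \frac{2208}{5} = - \frac{2347}{5}$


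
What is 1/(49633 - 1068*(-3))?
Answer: 1/52837 ≈ 1.8926e-5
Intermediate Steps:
1/(49633 - 1068*(-3)) = 1/(49633 + 3204) = 1/52837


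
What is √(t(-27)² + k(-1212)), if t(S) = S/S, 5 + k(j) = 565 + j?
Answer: I*√651 ≈ 25.515*I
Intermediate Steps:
k(j) = 560 + j (k(j) = -5 + (565 + j) = 560 + j)
t(S) = 1
√(t(-27)² + k(-1212)) = √(1² + (560 - 1212)) = √(1 - 652) = √(-651) = I*√651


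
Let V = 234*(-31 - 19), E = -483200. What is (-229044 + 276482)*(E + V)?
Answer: -23477066200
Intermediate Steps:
V = -11700 (V = 234*(-50) = -11700)
(-229044 + 276482)*(E + V) = (-229044 + 276482)*(-483200 - 11700) = 47438*(-494900) = -23477066200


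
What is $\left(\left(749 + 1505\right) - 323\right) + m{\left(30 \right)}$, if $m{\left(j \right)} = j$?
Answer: $1961$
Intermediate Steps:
$\left(\left(749 + 1505\right) - 323\right) + m{\left(30 \right)} = \left(\left(749 + 1505\right) - 323\right) + 30 = \left(2254 - 323\right) + 30 = 1931 + 30 = 1961$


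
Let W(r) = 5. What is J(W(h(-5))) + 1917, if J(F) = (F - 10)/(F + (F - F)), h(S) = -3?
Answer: 1916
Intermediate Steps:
J(F) = (-10 + F)/F (J(F) = (-10 + F)/(F + 0) = (-10 + F)/F)
J(W(h(-5))) + 1917 = (-10 + 5)/5 + 1917 = (⅕)*(-5) + 1917 = -1 + 1917 = 1916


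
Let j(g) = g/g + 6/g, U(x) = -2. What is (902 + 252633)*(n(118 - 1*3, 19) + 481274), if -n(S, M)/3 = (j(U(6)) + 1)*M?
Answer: 122034255085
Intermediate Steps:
j(g) = 1 + 6/g
n(S, M) = 3*M (n(S, M) = -3*((6 - 2)/(-2) + 1)*M = -3*(-½*4 + 1)*M = -3*(-2 + 1)*M = -(-3)*M = 3*M)
(902 + 252633)*(n(118 - 1*3, 19) + 481274) = (902 + 252633)*(3*19 + 481274) = 253535*(57 + 481274) = 253535*481331 = 122034255085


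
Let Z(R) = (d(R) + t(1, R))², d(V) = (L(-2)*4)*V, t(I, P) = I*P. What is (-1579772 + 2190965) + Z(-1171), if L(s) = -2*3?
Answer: 725997682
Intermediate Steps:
L(s) = -6
d(V) = -24*V (d(V) = (-6*4)*V = -24*V)
Z(R) = 529*R² (Z(R) = (-24*R + 1*R)² = (-24*R + R)² = (-23*R)² = 529*R²)
(-1579772 + 2190965) + Z(-1171) = (-1579772 + 2190965) + 529*(-1171)² = 611193 + 529*1371241 = 611193 + 725386489 = 725997682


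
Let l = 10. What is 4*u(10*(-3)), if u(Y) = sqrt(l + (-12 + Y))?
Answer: 16*I*sqrt(2) ≈ 22.627*I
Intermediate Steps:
u(Y) = sqrt(-2 + Y) (u(Y) = sqrt(10 + (-12 + Y)) = sqrt(-2 + Y))
4*u(10*(-3)) = 4*sqrt(-2 + 10*(-3)) = 4*sqrt(-2 - 30) = 4*sqrt(-32) = 4*(4*I*sqrt(2)) = 16*I*sqrt(2)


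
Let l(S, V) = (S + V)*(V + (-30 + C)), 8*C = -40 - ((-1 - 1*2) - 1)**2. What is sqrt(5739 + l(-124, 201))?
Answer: sqrt(18367) ≈ 135.52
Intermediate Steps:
C = -7 (C = (-40 - ((-1 - 1*2) - 1)**2)/8 = (-40 - ((-1 - 2) - 1)**2)/8 = (-40 - (-3 - 1)**2)/8 = (-40 - 1*(-4)**2)/8 = (-40 - 1*16)/8 = (-40 - 16)/8 = (1/8)*(-56) = -7)
l(S, V) = (-37 + V)*(S + V) (l(S, V) = (S + V)*(V + (-30 - 7)) = (S + V)*(V - 37) = (S + V)*(-37 + V) = (-37 + V)*(S + V))
sqrt(5739 + l(-124, 201)) = sqrt(5739 + (201**2 - 37*(-124) - 37*201 - 124*201)) = sqrt(5739 + (40401 + 4588 - 7437 - 24924)) = sqrt(5739 + 12628) = sqrt(18367)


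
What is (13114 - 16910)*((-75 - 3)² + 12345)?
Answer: -69956484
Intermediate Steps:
(13114 - 16910)*((-75 - 3)² + 12345) = -3796*((-78)² + 12345) = -3796*(6084 + 12345) = -3796*18429 = -69956484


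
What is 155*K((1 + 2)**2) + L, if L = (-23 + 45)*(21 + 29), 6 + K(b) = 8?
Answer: 1410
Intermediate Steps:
K(b) = 2 (K(b) = -6 + 8 = 2)
L = 1100 (L = 22*50 = 1100)
155*K((1 + 2)**2) + L = 155*2 + 1100 = 310 + 1100 = 1410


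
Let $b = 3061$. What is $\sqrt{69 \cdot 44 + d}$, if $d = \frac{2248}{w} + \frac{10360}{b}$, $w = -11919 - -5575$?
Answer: $\frac{\sqrt{17906390223202091}}{2427373} \approx 55.127$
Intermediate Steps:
$w = -6344$ ($w = -11919 + 5575 = -6344$)
$d = \frac{7355339}{2427373}$ ($d = \frac{2248}{-6344} + \frac{10360}{3061} = 2248 \left(- \frac{1}{6344}\right) + 10360 \cdot \frac{1}{3061} = - \frac{281}{793} + \frac{10360}{3061} = \frac{7355339}{2427373} \approx 3.0302$)
$\sqrt{69 \cdot 44 + d} = \sqrt{69 \cdot 44 + \frac{7355339}{2427373}} = \sqrt{3036 + \frac{7355339}{2427373}} = \sqrt{\frac{7376859767}{2427373}} = \frac{\sqrt{17906390223202091}}{2427373}$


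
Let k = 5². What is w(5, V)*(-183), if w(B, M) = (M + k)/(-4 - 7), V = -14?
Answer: 183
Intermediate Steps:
k = 25
w(B, M) = -25/11 - M/11 (w(B, M) = (M + 25)/(-4 - 7) = (25 + M)/(-11) = (25 + M)*(-1/11) = -25/11 - M/11)
w(5, V)*(-183) = (-25/11 - 1/11*(-14))*(-183) = (-25/11 + 14/11)*(-183) = -1*(-183) = 183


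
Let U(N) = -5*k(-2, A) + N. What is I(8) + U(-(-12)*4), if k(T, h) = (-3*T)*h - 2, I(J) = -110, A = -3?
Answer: 38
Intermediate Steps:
k(T, h) = -2 - 3*T*h (k(T, h) = -3*T*h - 2 = -2 - 3*T*h)
U(N) = 100 + N (U(N) = -5*(-2 - 3*(-2)*(-3)) + N = -5*(-2 - 18) + N = -5*(-20) + N = 100 + N)
I(8) + U(-(-12)*4) = -110 + (100 - (-12)*4) = -110 + (100 - 2*(-24)) = -110 + (100 + 48) = -110 + 148 = 38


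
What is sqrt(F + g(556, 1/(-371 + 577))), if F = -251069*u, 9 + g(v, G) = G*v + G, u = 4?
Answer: I*sqrt(42617723518)/206 ≈ 1002.1*I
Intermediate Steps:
g(v, G) = -9 + G + G*v (g(v, G) = -9 + (G*v + G) = -9 + (G + G*v) = -9 + G + G*v)
F = -1004276 (F = -251069*4 = -1004276)
sqrt(F + g(556, 1/(-371 + 577))) = sqrt(-1004276 + (-9 + 1/(-371 + 577) + 556/(-371 + 577))) = sqrt(-1004276 + (-9 + 1/206 + 556/206)) = sqrt(-1004276 + (-9 + 1/206 + (1/206)*556)) = sqrt(-1004276 + (-9 + 1/206 + 278/103)) = sqrt(-1004276 - 1297/206) = sqrt(-206882153/206) = I*sqrt(42617723518)/206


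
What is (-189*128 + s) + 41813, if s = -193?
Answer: 17428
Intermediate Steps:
(-189*128 + s) + 41813 = (-189*128 - 193) + 41813 = (-24192 - 193) + 41813 = -24385 + 41813 = 17428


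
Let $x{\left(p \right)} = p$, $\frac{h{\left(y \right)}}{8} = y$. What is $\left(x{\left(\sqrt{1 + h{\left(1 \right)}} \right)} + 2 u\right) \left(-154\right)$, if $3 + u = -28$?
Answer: $9086$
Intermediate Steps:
$u = -31$ ($u = -3 - 28 = -31$)
$h{\left(y \right)} = 8 y$
$\left(x{\left(\sqrt{1 + h{\left(1 \right)}} \right)} + 2 u\right) \left(-154\right) = \left(\sqrt{1 + 8 \cdot 1} + 2 \left(-31\right)\right) \left(-154\right) = \left(\sqrt{1 + 8} - 62\right) \left(-154\right) = \left(\sqrt{9} - 62\right) \left(-154\right) = \left(3 - 62\right) \left(-154\right) = \left(-59\right) \left(-154\right) = 9086$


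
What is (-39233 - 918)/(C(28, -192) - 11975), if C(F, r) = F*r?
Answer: 40151/17351 ≈ 2.3140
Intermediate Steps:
(-39233 - 918)/(C(28, -192) - 11975) = (-39233 - 918)/(28*(-192) - 11975) = -40151/(-5376 - 11975) = -40151/(-17351) = -40151*(-1/17351) = 40151/17351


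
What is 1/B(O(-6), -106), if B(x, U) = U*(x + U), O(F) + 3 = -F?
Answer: 1/10918 ≈ 9.1592e-5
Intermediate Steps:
O(F) = -3 - F
B(x, U) = U*(U + x)
1/B(O(-6), -106) = 1/(-106*(-106 + (-3 - 1*(-6)))) = 1/(-106*(-106 + (-3 + 6))) = 1/(-106*(-106 + 3)) = 1/(-106*(-103)) = 1/10918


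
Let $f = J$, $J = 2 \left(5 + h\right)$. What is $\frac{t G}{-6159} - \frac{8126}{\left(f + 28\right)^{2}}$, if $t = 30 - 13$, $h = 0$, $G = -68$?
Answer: $- \frac{24189385}{4446798} \approx -5.4397$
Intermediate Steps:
$J = 10$ ($J = 2 \left(5 + 0\right) = 2 \cdot 5 = 10$)
$t = 17$ ($t = 30 - 13 = 17$)
$f = 10$
$\frac{t G}{-6159} - \frac{8126}{\left(f + 28\right)^{2}} = \frac{17 \left(-68\right)}{-6159} - \frac{8126}{\left(10 + 28\right)^{2}} = \left(-1156\right) \left(- \frac{1}{6159}\right) - \frac{8126}{38^{2}} = \frac{1156}{6159} - \frac{8126}{1444} = \frac{1156}{6159} - \frac{4063}{722} = - \frac{24189385}{4446798}$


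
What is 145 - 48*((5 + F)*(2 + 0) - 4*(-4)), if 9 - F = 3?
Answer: -1679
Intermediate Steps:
F = 6 (F = 9 - 1*3 = 9 - 3 = 6)
145 - 48*((5 + F)*(2 + 0) - 4*(-4)) = 145 - 48*((5 + 6)*(2 + 0) - 4*(-4)) = 145 - 48*(11*2 + 16) = 145 - 48*(22 + 16) = 145 - 48*38 = 145 - 1824 = -1679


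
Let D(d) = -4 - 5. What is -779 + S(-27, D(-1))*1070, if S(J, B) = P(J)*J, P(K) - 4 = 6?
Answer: -289679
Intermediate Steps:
P(K) = 10 (P(K) = 4 + 6 = 10)
D(d) = -9
S(J, B) = 10*J
-779 + S(-27, D(-1))*1070 = -779 + (10*(-27))*1070 = -779 - 270*1070 = -779 - 288900 = -289679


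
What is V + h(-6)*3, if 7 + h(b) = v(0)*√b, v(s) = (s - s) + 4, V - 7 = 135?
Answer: 121 + 12*I*√6 ≈ 121.0 + 29.394*I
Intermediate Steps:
V = 142 (V = 7 + 135 = 142)
v(s) = 4 (v(s) = 0 + 4 = 4)
h(b) = -7 + 4*√b
V + h(-6)*3 = 142 + (-7 + 4*√(-6))*3 = 142 + (-7 + 4*(I*√6))*3 = 142 + (-7 + 4*I*√6)*3 = 142 + (-21 + 12*I*√6) = 121 + 12*I*√6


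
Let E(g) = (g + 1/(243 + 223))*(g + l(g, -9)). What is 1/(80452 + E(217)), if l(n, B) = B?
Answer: 233/29262108 ≈ 7.9625e-6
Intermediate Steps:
E(g) = (-9 + g)*(1/466 + g) (E(g) = (g + 1/(243 + 223))*(g - 9) = (g + 1/466)*(-9 + g) = (1/466 + g)*(-9 + g) = (-9 + g)*(1/466 + g))
1/(80452 + E(217)) = 1/(80452 + (-9/466 + 217² - 4193/466*217)) = 1/(80452 + (-9/466 + 47089 - 909881/466)) = 1/(80452 + 10516792/233) = 1/(29262108/233) = 233/29262108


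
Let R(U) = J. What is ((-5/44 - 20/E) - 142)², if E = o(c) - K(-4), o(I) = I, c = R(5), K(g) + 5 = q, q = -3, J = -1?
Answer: 1993711801/94864 ≈ 21017.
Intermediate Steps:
R(U) = -1
K(g) = -8 (K(g) = -5 - 3 = -8)
c = -1
E = 7 (E = -1 - 1*(-8) = -1 + 8 = 7)
((-5/44 - 20/E) - 142)² = ((-5/44 - 20/7) - 142)² = (-915/308 - 142)² = (-44651/308)² = 1993711801/94864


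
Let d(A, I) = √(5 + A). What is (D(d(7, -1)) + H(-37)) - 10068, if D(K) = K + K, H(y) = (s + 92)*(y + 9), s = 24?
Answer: -13316 + 4*√3 ≈ -13309.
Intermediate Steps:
H(y) = 1044 + 116*y (H(y) = (24 + 92)*(y + 9) = 116*(9 + y) = 1044 + 116*y)
D(K) = 2*K
(D(d(7, -1)) + H(-37)) - 10068 = (2*√(5 + 7) + (1044 + 116*(-37))) - 10068 = (2*√12 + (1044 - 4292)) - 10068 = (2*(2*√3) - 3248) - 10068 = (4*√3 - 3248) - 10068 = (-3248 + 4*√3) - 10068 = -13316 + 4*√3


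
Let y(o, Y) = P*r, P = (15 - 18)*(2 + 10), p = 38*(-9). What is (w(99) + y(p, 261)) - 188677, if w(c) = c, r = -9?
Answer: -188254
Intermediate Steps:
p = -342
P = -36 (P = -3*12 = -36)
y(o, Y) = 324 (y(o, Y) = -36*(-9) = 324)
(w(99) + y(p, 261)) - 188677 = (99 + 324) - 188677 = 423 - 188677 = -188254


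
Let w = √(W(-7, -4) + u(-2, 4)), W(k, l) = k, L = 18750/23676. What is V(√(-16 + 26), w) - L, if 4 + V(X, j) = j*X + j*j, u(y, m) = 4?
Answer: -30747/3946 + I*√30 ≈ -7.7919 + 5.4772*I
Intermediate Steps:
L = 3125/3946 (L = 18750*(1/23676) = 3125/3946 ≈ 0.79194)
w = I*√3 (w = √(-7 + 4) = √(-3) = I*√3 ≈ 1.732*I)
V(X, j) = -4 + j² + X*j (V(X, j) = -4 + (j*X + j*j) = -4 + (X*j + j²) = -4 + (j² + X*j) = -4 + j² + X*j)
V(√(-16 + 26), w) - L = (-4 + (I*√3)² + √(-16 + 26)*(I*√3)) - 1*3125/3946 = (-4 - 3 + √10*(I*√3)) - 3125/3946 = (-4 - 3 + I*√30) - 3125/3946 = (-7 + I*√30) - 3125/3946 = -30747/3946 + I*√30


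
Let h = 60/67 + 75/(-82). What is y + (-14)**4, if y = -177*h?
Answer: 211076089/5494 ≈ 38419.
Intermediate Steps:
h = -105/5494 (h = 60*(1/67) + 75*(-1/82) = 60/67 - 75/82 = -105/5494 ≈ -0.019112)
y = 18585/5494 (y = -177*(-105/5494) = 18585/5494 ≈ 3.3828)
y + (-14)**4 = 18585/5494 + (-14)**4 = 18585/5494 + 38416 = 211076089/5494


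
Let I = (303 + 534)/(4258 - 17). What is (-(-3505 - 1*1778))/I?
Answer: 2489467/93 ≈ 26768.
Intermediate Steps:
I = 837/4241 ≈ 0.19736
(-(-3505 - 1*1778))/I = (-(-3505 - 1*1778))/(837/4241) = -(-3505 - 1778)*(4241/837) = -1*(-5283)*(4241/837) = 5283*(4241/837) = 2489467/93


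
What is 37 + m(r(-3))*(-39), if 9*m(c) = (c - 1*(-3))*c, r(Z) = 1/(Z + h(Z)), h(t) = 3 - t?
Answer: 869/27 ≈ 32.185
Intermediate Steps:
r(Z) = 1/3 (r(Z) = 1/(Z + (3 - Z)) = 1/3)
m(c) = c*(3 + c)/9 (m(c) = ((c - 1*(-3))*c)/9 = ((c + 3)*c)/9 = ((3 + c)*c)/9 = (c*(3 + c))/9 = c*(3 + c)/9)
37 + m(r(-3))*(-39) = 37 + ((1/9)*(1/3)*(3 + 1/3))*(-39) = 37 + ((1/9)*(1/3)*(10/3))*(-39) = 37 + (10/81)*(-39) = 37 - 130/27 = 869/27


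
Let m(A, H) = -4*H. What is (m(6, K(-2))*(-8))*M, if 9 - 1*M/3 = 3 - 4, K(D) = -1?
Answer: -960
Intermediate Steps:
M = 30 (M = 27 - 3*(3 - 4) = 27 - 3*(-1) = 27 + 3 = 30)
(m(6, K(-2))*(-8))*M = (-4*(-1)*(-8))*30 = (4*(-8))*30 = -32*30 = -960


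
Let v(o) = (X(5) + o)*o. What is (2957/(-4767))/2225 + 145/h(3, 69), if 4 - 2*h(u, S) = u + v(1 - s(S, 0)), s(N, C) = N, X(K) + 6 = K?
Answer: -3089778037/49755443325 ≈ -0.062099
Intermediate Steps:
X(K) = -6 + K
v(o) = o*(-1 + o) (v(o) = ((-6 + 5) + o)*o = (-1 + o)*o = o*(-1 + o))
h(u, S) = 2 - u/2 + S*(1 - S)/2 (h(u, S) = 2 - (u + (1 - S)*(-1 + (1 - S)))/2 = 2 - (u + (1 - S)*(-S))/2 = 2 - (u - S*(1 - S))/2 = 2 + (-u/2 + S*(1 - S)/2) = 2 - u/2 + S*(1 - S)/2)
(2957/(-4767))/2225 + 145/h(3, 69) = (2957/(-4767))/2225 + 145/(2 - ½*3 - ½*69*(-1 + 69)) = (2957*(-1/4767))*(1/2225) + 145/(2 - 3/2 - ½*69*68) = -2957/4767*1/2225 + 145/(2 - 3/2 - 2346) = -2957/10606575 + 145/(-4691/2) = -2957/10606575 + 145*(-2/4691) = -2957/10606575 - 290/4691 = -3089778037/49755443325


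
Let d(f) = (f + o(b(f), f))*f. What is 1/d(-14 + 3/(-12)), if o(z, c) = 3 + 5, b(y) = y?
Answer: 16/1425 ≈ 0.011228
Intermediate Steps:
o(z, c) = 8
d(f) = f*(8 + f) (d(f) = (f + 8)*f = (8 + f)*f = f*(8 + f))
1/d(-14 + 3/(-12)) = 1/((-14 + 3/(-12))*(8 + (-14 + 3/(-12)))) = 1/((-14 + 3*(-1/12))*(8 + (-14 + 3*(-1/12)))) = 1/((-14 - ¼)*(8 + (-14 - ¼))) = 1/(-57*(8 - 57/4)/4) = 1/(-57/4*(-25/4)) = 1/(1425/16) = 16/1425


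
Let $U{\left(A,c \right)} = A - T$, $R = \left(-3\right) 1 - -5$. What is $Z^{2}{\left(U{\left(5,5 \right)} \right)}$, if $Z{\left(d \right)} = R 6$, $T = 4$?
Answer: $144$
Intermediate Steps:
$R = 2$ ($R = -3 + 5 = 2$)
$U{\left(A,c \right)} = -4 + A$ ($U{\left(A,c \right)} = A - 4 = -4 + A$)
$Z{\left(d \right)} = 12$ ($Z{\left(d \right)} = 2 \cdot 6 = 12$)
$Z^{2}{\left(U{\left(5,5 \right)} \right)} = 12^{2} = 144$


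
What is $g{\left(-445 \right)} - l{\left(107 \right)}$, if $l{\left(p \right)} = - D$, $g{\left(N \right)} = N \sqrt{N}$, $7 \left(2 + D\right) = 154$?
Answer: $20 - 445 i \sqrt{445} \approx 20.0 - 9387.3 i$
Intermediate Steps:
$D = 20$ ($D = -2 + \frac{1}{7} \cdot 154 = -2 + 22 = 20$)
$g{\left(N \right)} = N^{\frac{3}{2}}$
$l{\left(p \right)} = -20$ ($l{\left(p \right)} = \left(-1\right) 20 = -20$)
$g{\left(-445 \right)} - l{\left(107 \right)} = \left(-445\right)^{\frac{3}{2}} - -20 = - 445 i \sqrt{445} + 20 = 20 - 445 i \sqrt{445}$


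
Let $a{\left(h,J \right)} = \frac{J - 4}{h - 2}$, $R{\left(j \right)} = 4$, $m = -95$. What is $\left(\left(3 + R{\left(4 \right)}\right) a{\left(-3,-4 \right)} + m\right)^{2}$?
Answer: $\frac{175561}{25} \approx 7022.4$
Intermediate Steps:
$a{\left(h,J \right)} = \frac{-4 + J}{-2 + h}$
$\left(\left(3 + R{\left(4 \right)}\right) a{\left(-3,-4 \right)} + m\right)^{2} = \left(\left(3 + 4\right) \frac{-4 - 4}{-2 - 3} - 95\right)^{2} = \left(7 \frac{1}{-5} \left(-8\right) - 95\right)^{2} = \left(7 \left(\left(- \frac{1}{5}\right) \left(-8\right)\right) - 95\right)^{2} = \left(7 \cdot \frac{8}{5} - 95\right)^{2} = \left(\frac{56}{5} - 95\right)^{2} = \left(- \frac{419}{5}\right)^{2} = \frac{175561}{25}$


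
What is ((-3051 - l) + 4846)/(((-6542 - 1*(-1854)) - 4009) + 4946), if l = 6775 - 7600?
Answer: -2620/3751 ≈ -0.69848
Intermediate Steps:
l = -825
((-3051 - l) + 4846)/(((-6542 - 1*(-1854)) - 4009) + 4946) = ((-3051 - 1*(-825)) + 4846)/(((-6542 - 1*(-1854)) - 4009) + 4946) = ((-3051 + 825) + 4846)/(((-6542 + 1854) - 4009) + 4946) = (-2226 + 4846)/((-4688 - 4009) + 4946) = 2620/(-8697 + 4946) = 2620/(-3751) = 2620*(-1/3751) = -2620/3751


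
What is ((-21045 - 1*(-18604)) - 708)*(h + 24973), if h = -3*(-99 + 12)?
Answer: -79461866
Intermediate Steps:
h = 261 (h = -3*(-87) = 261)
((-21045 - 1*(-18604)) - 708)*(h + 24973) = ((-21045 - 1*(-18604)) - 708)*(261 + 24973) = ((-21045 + 18604) - 708)*25234 = (-2441 - 708)*25234 = -3149*25234 = -79461866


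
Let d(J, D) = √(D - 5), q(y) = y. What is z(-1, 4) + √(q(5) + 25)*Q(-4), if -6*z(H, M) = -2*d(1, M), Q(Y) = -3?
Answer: -3*√30 + I/3 ≈ -16.432 + 0.33333*I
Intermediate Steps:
d(J, D) = √(-5 + D)
z(H, M) = √(-5 + M)/3 (z(H, M) = -(-1)*√(-5 + M)/3 = √(-5 + M)/3)
z(-1, 4) + √(q(5) + 25)*Q(-4) = √(-5 + 4)/3 + √(5 + 25)*(-3) = √(-1)/3 + √30*(-3) = I/3 - 3*√30 = -3*√30 + I/3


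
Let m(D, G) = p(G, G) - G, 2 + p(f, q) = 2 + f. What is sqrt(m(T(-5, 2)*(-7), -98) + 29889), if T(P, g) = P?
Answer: 27*sqrt(41) ≈ 172.88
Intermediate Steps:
p(f, q) = f (p(f, q) = -2 + (2 + f) = f)
m(D, G) = 0 (m(D, G) = G - G = 0)
sqrt(m(T(-5, 2)*(-7), -98) + 29889) = sqrt(0 + 29889) = sqrt(29889) = 27*sqrt(41)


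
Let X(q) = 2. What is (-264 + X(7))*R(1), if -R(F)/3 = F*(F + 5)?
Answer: 4716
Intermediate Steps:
R(F) = -3*F*(5 + F) (R(F) = -3*F*(F + 5) = -3*F*(5 + F))
(-264 + X(7))*R(1) = (-264 + 2)*(-3*1*(5 + 1)) = -(-786)*6 = -262*(-18) = 4716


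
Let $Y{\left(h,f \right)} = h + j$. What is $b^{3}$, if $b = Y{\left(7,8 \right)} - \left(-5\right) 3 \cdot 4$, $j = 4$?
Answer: $357911$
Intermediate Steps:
$Y{\left(h,f \right)} = 4 + h$ ($Y{\left(h,f \right)} = h + 4 = 4 + h$)
$b = 71$ ($b = \left(4 + 7\right) - \left(-5\right) 3 \cdot 4 = 11 - \left(-15\right) 4 = 11 - -60 = 11 + 60 = 71$)
$b^{3} = 71^{3} = 357911$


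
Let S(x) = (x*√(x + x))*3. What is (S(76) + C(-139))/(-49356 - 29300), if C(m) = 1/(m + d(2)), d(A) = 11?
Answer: 1/10067968 - 57*√38/9832 ≈ -0.035737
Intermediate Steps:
C(m) = 1/(11 + m) (C(m) = 1/(m + 11) = 1/(11 + m))
S(x) = 3*√2*x^(3/2) (S(x) = (x*√(2*x))*3 = (x*(√2*√x))*3 = (√2*x^(3/2))*3 = 3*√2*x^(3/2))
(S(76) + C(-139))/(-49356 - 29300) = (3*√2*76^(3/2) + 1/(11 - 139))/(-49356 - 29300) = (3*√2*(152*√19) + 1/(-128))/(-78656) = (456*√38 - 1/128)*(-1/78656) = (-1/128 + 456*√38)*(-1/78656) = 1/10067968 - 57*√38/9832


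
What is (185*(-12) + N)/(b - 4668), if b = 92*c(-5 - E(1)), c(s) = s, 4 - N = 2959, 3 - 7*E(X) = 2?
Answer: 12075/11996 ≈ 1.0066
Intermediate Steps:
E(X) = 1/7 (E(X) = 3/7 - 1/7*2 = 3/7 - 2/7 = 1/7)
N = -2955 (N = 4 - 1*2959 = 4 - 2959 = -2955)
b = -3312/7 (b = 92*(-5 - 1*1/7) = 92*(-5 - 1/7) = 92*(-36/7) = -3312/7 ≈ -473.14)
(185*(-12) + N)/(b - 4668) = (185*(-12) - 2955)/(-3312/7 - 4668) = (-2220 - 2955)/(-35988/7) = -5175*(-7/35988) = 12075/11996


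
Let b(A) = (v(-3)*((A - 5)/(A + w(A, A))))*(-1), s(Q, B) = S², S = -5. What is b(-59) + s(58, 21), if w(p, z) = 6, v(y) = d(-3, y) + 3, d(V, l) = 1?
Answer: 1069/53 ≈ 20.170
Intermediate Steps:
v(y) = 4 (v(y) = 1 + 3 = 4)
s(Q, B) = 25 (s(Q, B) = (-5)² = 25)
b(A) = -4*(-5 + A)/(6 + A) (b(A) = (4*((A - 5)/(A + 6)))*(-1) = (4*((-5 + A)/(6 + A)))*(-1) = (4*(-5 + A)/(6 + A))*(-1) = -4*(-5 + A)/(6 + A))
b(-59) + s(58, 21) = 4*(5 - 1*(-59))/(6 - 59) + 25 = 4*(5 + 59)/(-53) + 25 = 4*(-1/53)*64 + 25 = -256/53 + 25 = 1069/53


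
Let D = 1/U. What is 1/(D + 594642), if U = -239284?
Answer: 239284/142288316327 ≈ 1.6817e-6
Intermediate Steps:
D = -1/239284 (D = 1/(-239284) = -1/239284 ≈ -4.1791e-6)
1/(D + 594642) = 1/(-1/239284 + 594642) = 1/(142288316327/239284) = 239284/142288316327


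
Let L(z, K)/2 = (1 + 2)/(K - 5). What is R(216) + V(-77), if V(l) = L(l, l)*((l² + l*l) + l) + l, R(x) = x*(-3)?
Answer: -65068/41 ≈ -1587.0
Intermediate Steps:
R(x) = -3*x
L(z, K) = 6/(-5 + K) (L(z, K) = 2*((1 + 2)/(K - 5)) = 2*(3/(-5 + K)) = 6/(-5 + K))
V(l) = l + 6*(l + 2*l²)/(-5 + l) (V(l) = (6/(-5 + l))*((l² + l*l) + l) + l = (6/(-5 + l))*((l² + l²) + l) + l = (6/(-5 + l))*(2*l² + l) + l = (6/(-5 + l))*(l + 2*l²) + l = 6*(l + 2*l²)/(-5 + l) + l = l + 6*(l + 2*l²)/(-5 + l))
R(216) + V(-77) = -3*216 - 77*(1 + 13*(-77))/(-5 - 77) = -648 - 77*(1 - 1001)/(-82) = -648 - 77*(-1/82)*(-1000) = -648 - 38500/41 = -65068/41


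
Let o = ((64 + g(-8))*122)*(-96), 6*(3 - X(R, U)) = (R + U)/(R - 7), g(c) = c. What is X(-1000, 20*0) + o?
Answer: -1981380749/3021 ≈ -6.5587e+5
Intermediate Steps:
X(R, U) = 3 - (R + U)/(6*(-7 + R)) (X(R, U) = 3 - (R + U)/(6*(R - 7)) = 3 - (R + U)/(6*(-7 + R)))
o = -655872 (o = ((64 - 8)*122)*(-96) = (56*122)*(-96) = 6832*(-96) = -655872)
X(-1000, 20*0) + o = (-126 - 20*0 + 17*(-1000))/(6*(-7 - 1000)) - 655872 = (1/6)*(-126 - 1*0 - 17000)/(-1007) - 655872 = (1/6)*(-1/1007)*(-126 + 0 - 17000) - 655872 = (1/6)*(-1/1007)*(-17126) - 655872 = 8563/3021 - 655872 = -1981380749/3021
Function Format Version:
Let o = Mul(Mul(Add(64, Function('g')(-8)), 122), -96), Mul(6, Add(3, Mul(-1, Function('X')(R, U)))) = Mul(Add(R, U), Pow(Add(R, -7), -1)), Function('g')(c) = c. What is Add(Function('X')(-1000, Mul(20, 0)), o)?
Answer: Rational(-1981380749, 3021) ≈ -6.5587e+5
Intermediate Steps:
Function('X')(R, U) = Add(3, Mul(Rational(-1, 6), Pow(Add(-7, R), -1), Add(R, U))) (Function('X')(R, U) = Add(3, Mul(Rational(-1, 6), Mul(Add(R, U), Pow(Add(R, -7), -1)))) = Add(3, Mul(Rational(-1, 6), Mul(Add(R, U), Pow(Add(-7, R), -1)))) = Add(3, Mul(Rational(-1, 6), Mul(Pow(Add(-7, R), -1), Add(R, U)))) = Add(3, Mul(Rational(-1, 6), Pow(Add(-7, R), -1), Add(R, U))))
o = -655872 (o = Mul(Mul(Add(64, -8), 122), -96) = Mul(Mul(56, 122), -96) = Mul(6832, -96) = -655872)
Add(Function('X')(-1000, Mul(20, 0)), o) = Add(Mul(Rational(1, 6), Pow(Add(-7, -1000), -1), Add(-126, Mul(-1, Mul(20, 0)), Mul(17, -1000))), -655872) = Add(Mul(Rational(1, 6), Pow(-1007, -1), Add(-126, Mul(-1, 0), -17000)), -655872) = Add(Mul(Rational(1, 6), Rational(-1, 1007), Add(-126, 0, -17000)), -655872) = Add(Mul(Rational(1, 6), Rational(-1, 1007), -17126), -655872) = Add(Rational(8563, 3021), -655872) = Rational(-1981380749, 3021)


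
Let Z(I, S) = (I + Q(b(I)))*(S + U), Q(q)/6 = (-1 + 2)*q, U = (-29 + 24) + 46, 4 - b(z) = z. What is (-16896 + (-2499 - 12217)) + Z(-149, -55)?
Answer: -42378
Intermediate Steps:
b(z) = 4 - z
U = 41 (U = -5 + 46 = 41)
Q(q) = 6*q (Q(q) = 6*((-1 + 2)*q) = 6*(1*q) = 6*q)
Z(I, S) = (24 - 5*I)*(41 + S) (Z(I, S) = (I + 6*(4 - I))*(S + 41) = (I + (24 - 6*I))*(41 + S) = (24 - 5*I)*(41 + S))
(-16896 + (-2499 - 12217)) + Z(-149, -55) = (-16896 + (-2499 - 12217)) + (984 - 205*(-149) + 24*(-55) - 5*(-149)*(-55)) = (-16896 - 14716) + (984 + 30545 - 1320 - 40975) = -31612 - 10766 = -42378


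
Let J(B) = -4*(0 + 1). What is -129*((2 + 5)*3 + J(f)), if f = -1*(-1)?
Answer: -2193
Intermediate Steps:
f = 1
J(B) = -4 (J(B) = -4*1 = -4)
-129*((2 + 5)*3 + J(f)) = -129*((2 + 5)*3 - 4) = -129*(7*3 - 4) = -129*(21 - 4) = -129*17 = -2193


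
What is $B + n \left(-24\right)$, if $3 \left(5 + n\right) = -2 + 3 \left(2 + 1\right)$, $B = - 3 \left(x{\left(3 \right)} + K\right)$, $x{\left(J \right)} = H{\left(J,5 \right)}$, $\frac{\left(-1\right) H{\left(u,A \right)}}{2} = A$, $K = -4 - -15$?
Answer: $61$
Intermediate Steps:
$K = 11$ ($K = -4 + 15 = 11$)
$H{\left(u,A \right)} = - 2 A$
$x{\left(J \right)} = -10$ ($x{\left(J \right)} = \left(-2\right) 5 = -10$)
$B = -3$ ($B = - 3 \left(-10 + 11\right) = \left(-3\right) 1 = -3$)
$n = - \frac{8}{3}$ ($n = -5 + \frac{-2 + 3 \left(2 + 1\right)}{3} = -5 + \frac{-2 + 3 \cdot 3}{3} = -5 + \frac{-2 + 9}{3} = -5 + \frac{1}{3} \cdot 7 = -5 + \frac{7}{3} = - \frac{8}{3} \approx -2.6667$)
$B + n \left(-24\right) = -3 - -64 = -3 + 64 = 61$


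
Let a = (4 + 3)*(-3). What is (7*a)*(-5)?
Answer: 735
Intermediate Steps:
a = -21 (a = 7*(-3) = -21)
(7*a)*(-5) = (7*(-21))*(-5) = -147*(-5) = 735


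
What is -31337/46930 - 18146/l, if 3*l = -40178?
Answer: 647858677/942776770 ≈ 0.68718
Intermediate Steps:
l = -40178/3 (l = (⅓)*(-40178) = -40178/3 ≈ -13393.)
-31337/46930 - 18146/l = -31337/46930 - 18146/(-40178/3) = -31337*1/46930 - 18146*(-3/40178) = -31337/46930 + 27219/20089 = 647858677/942776770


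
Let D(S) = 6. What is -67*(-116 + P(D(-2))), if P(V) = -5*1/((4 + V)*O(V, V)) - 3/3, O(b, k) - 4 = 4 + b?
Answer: 219559/28 ≈ 7841.4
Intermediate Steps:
O(b, k) = 8 + b (O(b, k) = 4 + (4 + b) = 8 + b)
P(V) = -1 - 5/((4 + V)*(8 + V)) (P(V) = -5*1/((4 + V)*(8 + V)) - 3/3 = -5/((4 + V)*(8 + V)) - 3*⅓ = -5/((4 + V)*(8 + V)) - 1 = -1 - 5/((4 + V)*(8 + V)))
-67*(-116 + P(D(-2))) = -67*(-116 + (-37 - 4*6 - 1*6*(8 + 6))/((4 + 6)*(8 + 6))) = -67*(-116 + (-37 - 24 - 1*6*14)/(10*14)) = -67*(-116 + (⅒)*(1/14)*(-37 - 24 - 84)) = -67*(-116 + (⅒)*(1/14)*(-145)) = -67*(-116 - 29/28) = -67*(-3277/28) = 219559/28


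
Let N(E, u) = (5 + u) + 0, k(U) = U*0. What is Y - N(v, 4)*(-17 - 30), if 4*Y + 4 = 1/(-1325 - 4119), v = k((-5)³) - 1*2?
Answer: 9189471/21776 ≈ 422.00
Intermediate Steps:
k(U) = 0
v = -2 (v = 0 - 1*2 = 0 - 2 = -2)
N(E, u) = 5 + u
Y = -21777/21776 (Y = -1 + 1/(4*(-1325 - 4119)) = -1 + (¼)/(-5444) = -1 + (¼)*(-1/5444) = -1 - 1/21776 = -21777/21776 ≈ -1.0000)
Y - N(v, 4)*(-17 - 30) = -21777/21776 - (5 + 4)*(-17 - 30) = -21777/21776 - 9*(-47) = -21777/21776 - 1*(-423) = -21777/21776 + 423 = 9189471/21776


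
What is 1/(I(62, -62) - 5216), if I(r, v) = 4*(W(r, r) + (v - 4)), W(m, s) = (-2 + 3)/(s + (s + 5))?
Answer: -129/706916 ≈ -0.00018248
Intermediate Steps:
W(m, s) = 1/(5 + 2*s) (W(m, s) = 1/(s + (5 + s)) = 1/(5 + 2*s))
I(r, v) = -16 + 4*v + 4/(5 + 2*r) (I(r, v) = 4*(1/(5 + 2*r) + (v - 4)) = 4*(1/(5 + 2*r) + (-4 + v)) = 4*(-4 + v + 1/(5 + 2*r)) = -16 + 4*v + 4/(5 + 2*r))
1/(I(62, -62) - 5216) = 1/(4*(1 + (-4 - 62)*(5 + 2*62))/(5 + 2*62) - 5216) = 1/(4*(1 - 66*(5 + 124))/(5 + 124) - 5216) = 1/(4*(1 - 66*129)/129 - 5216) = 1/(4*(1/129)*(1 - 8514) - 5216) = 1/(4*(1/129)*(-8513) - 5216) = 1/(-34052/129 - 5216) = 1/(-706916/129) = -129/706916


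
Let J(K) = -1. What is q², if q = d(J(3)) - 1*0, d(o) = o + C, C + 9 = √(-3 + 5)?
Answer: (10 - √2)² ≈ 73.716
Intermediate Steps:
C = -9 + √2 (C = -9 + √(-3 + 5) = -9 + √2 ≈ -7.5858)
d(o) = -9 + o + √2 (d(o) = o + (-9 + √2) = -9 + o + √2)
q = -10 + √2 (q = (-9 - 1 + √2) - 1*0 = (-10 + √2) + 0 = -10 + √2 ≈ -8.5858)
q² = (-10 + √2)²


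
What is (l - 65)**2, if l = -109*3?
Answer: 153664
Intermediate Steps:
l = -327
(l - 65)**2 = (-327 - 65)**2 = (-392)**2 = 153664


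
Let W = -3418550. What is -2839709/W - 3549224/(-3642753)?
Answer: 22477558184077/12452933268150 ≈ 1.8050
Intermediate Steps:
-2839709/W - 3549224/(-3642753) = -2839709/(-3418550) - 3549224/(-3642753) = -2839709*(-1/3418550) - 3549224*(-1/3642753) = 2839709/3418550 + 3549224/3642753 = 22477558184077/12452933268150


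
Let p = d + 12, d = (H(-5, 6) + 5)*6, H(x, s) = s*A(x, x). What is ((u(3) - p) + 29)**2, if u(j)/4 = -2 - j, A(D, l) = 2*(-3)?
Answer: 33489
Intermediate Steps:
A(D, l) = -6
u(j) = -8 - 4*j (u(j) = 4*(-2 - j) = -8 - 4*j)
H(x, s) = -6*s (H(x, s) = s*(-6) = -6*s)
d = -186 (d = (-6*6 + 5)*6 = (-36 + 5)*6 = -31*6 = -186)
p = -174 (p = -186 + 12 = -174)
((u(3) - p) + 29)**2 = (((-8 - 4*3) - 1*(-174)) + 29)**2 = (((-8 - 12) + 174) + 29)**2 = ((-20 + 174) + 29)**2 = (154 + 29)**2 = 183**2 = 33489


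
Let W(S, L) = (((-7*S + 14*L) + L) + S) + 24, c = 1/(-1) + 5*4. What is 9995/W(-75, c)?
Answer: 9995/759 ≈ 13.169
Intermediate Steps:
c = 19 (c = -1 + 20 = 19)
W(S, L) = 24 - 6*S + 15*L (W(S, L) = ((-7*S + 15*L) + S) + 24 = (-6*S + 15*L) + 24 = 24 - 6*S + 15*L)
9995/W(-75, c) = 9995/(24 - 6*(-75) + 15*19) = 9995/(24 + 450 + 285) = 9995/759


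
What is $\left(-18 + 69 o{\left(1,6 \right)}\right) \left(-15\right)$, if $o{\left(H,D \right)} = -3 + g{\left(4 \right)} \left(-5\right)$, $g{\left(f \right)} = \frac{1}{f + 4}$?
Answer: $\frac{32175}{8} \approx 4021.9$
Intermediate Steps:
$g{\left(f \right)} = \frac{1}{4 + f}$
$o{\left(H,D \right)} = - \frac{29}{8}$ ($o{\left(H,D \right)} = -3 + \frac{1}{4 + 4} \left(-5\right) = -3 + \frac{1}{8} \left(-5\right) = -3 - \frac{5}{8} = - \frac{29}{8}$)
$\left(-18 + 69 o{\left(1,6 \right)}\right) \left(-15\right) = \left(-18 + 69 \left(- \frac{29}{8}\right)\right) \left(-15\right) = \left(-18 - \frac{2001}{8}\right) \left(-15\right) = \left(- \frac{2145}{8}\right) \left(-15\right) = \frac{32175}{8}$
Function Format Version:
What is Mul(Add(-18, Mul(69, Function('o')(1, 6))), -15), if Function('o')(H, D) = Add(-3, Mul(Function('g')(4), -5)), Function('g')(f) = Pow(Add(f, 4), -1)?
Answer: Rational(32175, 8) ≈ 4021.9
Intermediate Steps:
Function('g')(f) = Pow(Add(4, f), -1)
Function('o')(H, D) = Rational(-29, 8) (Function('o')(H, D) = Add(-3, Mul(Pow(Add(4, 4), -1), -5)) = Add(-3, Mul(Pow(8, -1), -5)) = Add(-3, Mul(Rational(1, 8), -5)) = Add(-3, Rational(-5, 8)) = Rational(-29, 8))
Mul(Add(-18, Mul(69, Function('o')(1, 6))), -15) = Mul(Add(-18, Mul(69, Rational(-29, 8))), -15) = Mul(Add(-18, Rational(-2001, 8)), -15) = Mul(Rational(-2145, 8), -15) = Rational(32175, 8)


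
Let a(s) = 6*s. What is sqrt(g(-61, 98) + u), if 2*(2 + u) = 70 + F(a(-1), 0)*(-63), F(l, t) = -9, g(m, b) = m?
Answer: sqrt(1022)/2 ≈ 15.984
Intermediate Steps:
u = 633/2 (u = -2 + (70 - 9*(-63))/2 = -2 + (70 + 567)/2 = -2 + (1/2)*637 = -2 + 637/2 = 633/2 ≈ 316.50)
sqrt(g(-61, 98) + u) = sqrt(-61 + 633/2) = sqrt(511/2) = sqrt(1022)/2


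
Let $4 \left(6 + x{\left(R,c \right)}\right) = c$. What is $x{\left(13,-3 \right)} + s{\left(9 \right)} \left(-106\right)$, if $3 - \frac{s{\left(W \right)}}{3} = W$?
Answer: $\frac{7605}{4} \approx 1901.3$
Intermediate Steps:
$s{\left(W \right)} = 9 - 3 W$
$x{\left(R,c \right)} = -6 + \frac{c}{4}$
$x{\left(13,-3 \right)} + s{\left(9 \right)} \left(-106\right) = \left(-6 + \frac{1}{4} \left(-3\right)\right) + \left(9 - 27\right) \left(-106\right) = \left(-6 - \frac{3}{4}\right) + \left(9 - 27\right) \left(-106\right) = - \frac{27}{4} - -1908 = - \frac{27}{4} + 1908 = \frac{7605}{4}$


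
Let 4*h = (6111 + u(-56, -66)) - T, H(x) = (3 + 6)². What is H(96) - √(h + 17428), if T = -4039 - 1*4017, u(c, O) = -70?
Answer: 81 - √83809/2 ≈ -63.749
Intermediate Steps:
H(x) = 81 (H(x) = 9² = 81)
T = -8056 (T = -4039 - 4017 = -8056)
h = 14097/4 (h = ((6111 - 70) - 1*(-8056))/4 = (6041 + 8056)/4 = (¼)*14097 = 14097/4 ≈ 3524.3)
H(96) - √(h + 17428) = 81 - √(14097/4 + 17428) = 81 - √(83809/4) = 81 - √83809/2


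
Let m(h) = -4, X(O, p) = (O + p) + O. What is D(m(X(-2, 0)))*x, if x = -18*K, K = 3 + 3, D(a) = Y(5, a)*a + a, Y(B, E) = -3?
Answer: -864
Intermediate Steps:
X(O, p) = p + 2*O
D(a) = -2*a (D(a) = -3*a + a = -2*a)
K = 6
x = -108 (x = -18*6 = -108)
D(m(X(-2, 0)))*x = -2*(-4)*(-108) = 8*(-108) = -864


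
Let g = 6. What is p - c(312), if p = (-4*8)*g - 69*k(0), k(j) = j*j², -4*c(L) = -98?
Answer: -433/2 ≈ -216.50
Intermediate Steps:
c(L) = 49/2 (c(L) = -¼*(-98) = 49/2)
k(j) = j³
p = -192 (p = -4*8*6 - 69*0³ = -32*6 - 69*0 = -192 + 0 = -192)
p - c(312) = -192 - 1*49/2 = -192 - 49/2 = -433/2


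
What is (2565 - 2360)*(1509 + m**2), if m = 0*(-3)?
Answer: 309345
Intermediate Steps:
m = 0
(2565 - 2360)*(1509 + m**2) = (2565 - 2360)*(1509 + 0**2) = 205*(1509 + 0) = 205*1509 = 309345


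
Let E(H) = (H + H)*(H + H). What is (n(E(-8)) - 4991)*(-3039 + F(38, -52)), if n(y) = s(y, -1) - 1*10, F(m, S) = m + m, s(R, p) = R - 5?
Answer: 14074250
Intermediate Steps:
s(R, p) = -5 + R
F(m, S) = 2*m
E(H) = 4*H² (E(H) = (2*H)*(2*H) = 4*H²)
n(y) = -15 + y (n(y) = (-5 + y) - 1*10 = (-5 + y) - 10 = -15 + y)
(n(E(-8)) - 4991)*(-3039 + F(38, -52)) = ((-15 + 4*(-8)²) - 4991)*(-3039 + 2*38) = ((-15 + 4*64) - 4991)*(-3039 + 76) = ((-15 + 256) - 4991)*(-2963) = (241 - 4991)*(-2963) = -4750*(-2963) = 14074250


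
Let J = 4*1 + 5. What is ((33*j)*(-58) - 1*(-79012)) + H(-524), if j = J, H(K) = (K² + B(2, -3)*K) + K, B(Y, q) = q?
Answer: 337410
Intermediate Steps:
J = 9 (J = 4 + 5 = 9)
H(K) = K² - 2*K (H(K) = (K² - 3*K) + K = K² - 2*K)
j = 9
((33*j)*(-58) - 1*(-79012)) + H(-524) = ((33*9)*(-58) - 1*(-79012)) - 524*(-2 - 524) = (297*(-58) + 79012) - 524*(-526) = (-17226 + 79012) + 275624 = 61786 + 275624 = 337410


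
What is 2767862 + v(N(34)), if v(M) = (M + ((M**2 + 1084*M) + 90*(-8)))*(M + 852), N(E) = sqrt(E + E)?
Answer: 2286138 + 1847536*sqrt(17) ≈ 9.9037e+6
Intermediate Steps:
N(E) = sqrt(2)*sqrt(E) (N(E) = sqrt(2*E) = sqrt(2)*sqrt(E))
v(M) = (852 + M)*(-720 + M**2 + 1085*M) (v(M) = (M + ((M**2 + 1084*M) - 720))*(852 + M) = (M + (-720 + M**2 + 1084*M))*(852 + M) = (-720 + M**2 + 1085*M)*(852 + M) = (852 + M)*(-720 + M**2 + 1085*M))
2767862 + v(N(34)) = 2767862 + (-613440 + (sqrt(2)*sqrt(34))**3 + 1937*(sqrt(2)*sqrt(34))**2 + 923700*(sqrt(2)*sqrt(34))) = 2767862 + (-613440 + (2*sqrt(17))**3 + 1937*(2*sqrt(17))**2 + 923700*(2*sqrt(17))) = 2767862 + (-613440 + 136*sqrt(17) + 1937*68 + 1847400*sqrt(17)) = 2767862 + (-613440 + 136*sqrt(17) + 131716 + 1847400*sqrt(17)) = 2767862 + (-481724 + 1847536*sqrt(17)) = 2286138 + 1847536*sqrt(17)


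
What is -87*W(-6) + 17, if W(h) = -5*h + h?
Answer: -2071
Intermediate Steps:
W(h) = -4*h
-87*W(-6) + 17 = -(-348)*(-6) + 17 = -87*24 + 17 = -2088 + 17 = -2071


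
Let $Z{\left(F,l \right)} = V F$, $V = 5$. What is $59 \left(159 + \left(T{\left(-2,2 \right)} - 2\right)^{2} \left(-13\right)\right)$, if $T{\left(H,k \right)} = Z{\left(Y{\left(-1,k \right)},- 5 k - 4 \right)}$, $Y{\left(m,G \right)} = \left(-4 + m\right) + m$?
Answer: $-776027$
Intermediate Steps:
$Y{\left(m,G \right)} = -4 + 2 m$
$Z{\left(F,l \right)} = 5 F$
$T{\left(H,k \right)} = -30$ ($T{\left(H,k \right)} = 5 \left(-4 + 2 \left(-1\right)\right) = 5 \left(-4 - 2\right) = 5 \left(-6\right) = -30$)
$59 \left(159 + \left(T{\left(-2,2 \right)} - 2\right)^{2} \left(-13\right)\right) = 59 \left(159 + \left(-30 - 2\right)^{2} \left(-13\right)\right) = 59 \left(159 + \left(-32\right)^{2} \left(-13\right)\right) = 59 \left(159 + 1024 \left(-13\right)\right) = 59 \left(159 - 13312\right) = 59 \left(-13153\right) = -776027$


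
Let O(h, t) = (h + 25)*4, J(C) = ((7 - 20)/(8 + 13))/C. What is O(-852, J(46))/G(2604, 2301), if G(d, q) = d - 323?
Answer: -3308/2281 ≈ -1.4502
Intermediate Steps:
G(d, q) = -323 + d
J(C) = -13/(21*C) (J(C) = (-13/21)/C = (-13*1/21)/C = -13/(21*C))
O(h, t) = 100 + 4*h (O(h, t) = (25 + h)*4 = 100 + 4*h)
O(-852, J(46))/G(2604, 2301) = (100 + 4*(-852))/(-323 + 2604) = (100 - 3408)/2281 = -3308*1/2281 = -3308/2281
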